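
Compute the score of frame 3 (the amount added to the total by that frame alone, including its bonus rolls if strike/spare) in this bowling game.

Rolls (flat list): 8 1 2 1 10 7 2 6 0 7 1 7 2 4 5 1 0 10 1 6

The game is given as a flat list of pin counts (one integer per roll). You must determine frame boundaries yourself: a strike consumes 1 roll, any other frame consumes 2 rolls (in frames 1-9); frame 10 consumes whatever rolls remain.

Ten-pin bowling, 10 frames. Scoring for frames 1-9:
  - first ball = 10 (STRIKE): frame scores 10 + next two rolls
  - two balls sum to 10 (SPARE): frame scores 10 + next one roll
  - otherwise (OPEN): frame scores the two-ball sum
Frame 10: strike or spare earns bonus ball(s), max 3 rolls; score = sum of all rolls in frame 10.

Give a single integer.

Frame 1: OPEN (8+1=9). Cumulative: 9
Frame 2: OPEN (2+1=3). Cumulative: 12
Frame 3: STRIKE. 10 + next two rolls (7+2) = 19. Cumulative: 31
Frame 4: OPEN (7+2=9). Cumulative: 40
Frame 5: OPEN (6+0=6). Cumulative: 46

Answer: 19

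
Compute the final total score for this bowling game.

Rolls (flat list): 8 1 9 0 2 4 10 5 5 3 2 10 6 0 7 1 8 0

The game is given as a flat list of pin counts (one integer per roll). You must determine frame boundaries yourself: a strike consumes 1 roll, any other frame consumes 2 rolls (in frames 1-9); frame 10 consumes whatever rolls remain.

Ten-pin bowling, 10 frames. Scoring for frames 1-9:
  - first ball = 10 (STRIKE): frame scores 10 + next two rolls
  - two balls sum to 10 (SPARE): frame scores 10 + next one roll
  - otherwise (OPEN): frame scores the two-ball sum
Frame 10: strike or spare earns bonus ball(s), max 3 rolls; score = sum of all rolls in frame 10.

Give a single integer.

Answer: 100

Derivation:
Frame 1: OPEN (8+1=9). Cumulative: 9
Frame 2: OPEN (9+0=9). Cumulative: 18
Frame 3: OPEN (2+4=6). Cumulative: 24
Frame 4: STRIKE. 10 + next two rolls (5+5) = 20. Cumulative: 44
Frame 5: SPARE (5+5=10). 10 + next roll (3) = 13. Cumulative: 57
Frame 6: OPEN (3+2=5). Cumulative: 62
Frame 7: STRIKE. 10 + next two rolls (6+0) = 16. Cumulative: 78
Frame 8: OPEN (6+0=6). Cumulative: 84
Frame 9: OPEN (7+1=8). Cumulative: 92
Frame 10: OPEN. Sum of all frame-10 rolls (8+0) = 8. Cumulative: 100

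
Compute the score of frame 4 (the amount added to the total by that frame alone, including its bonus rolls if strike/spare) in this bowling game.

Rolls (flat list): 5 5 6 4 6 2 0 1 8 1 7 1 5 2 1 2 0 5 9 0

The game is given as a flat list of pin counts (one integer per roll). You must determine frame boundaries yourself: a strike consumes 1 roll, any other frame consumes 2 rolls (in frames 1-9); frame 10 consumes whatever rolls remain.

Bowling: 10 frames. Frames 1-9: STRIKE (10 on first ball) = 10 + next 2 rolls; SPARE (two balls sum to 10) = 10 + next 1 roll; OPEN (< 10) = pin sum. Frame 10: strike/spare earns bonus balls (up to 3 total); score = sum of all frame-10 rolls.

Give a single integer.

Frame 1: SPARE (5+5=10). 10 + next roll (6) = 16. Cumulative: 16
Frame 2: SPARE (6+4=10). 10 + next roll (6) = 16. Cumulative: 32
Frame 3: OPEN (6+2=8). Cumulative: 40
Frame 4: OPEN (0+1=1). Cumulative: 41
Frame 5: OPEN (8+1=9). Cumulative: 50
Frame 6: OPEN (7+1=8). Cumulative: 58

Answer: 1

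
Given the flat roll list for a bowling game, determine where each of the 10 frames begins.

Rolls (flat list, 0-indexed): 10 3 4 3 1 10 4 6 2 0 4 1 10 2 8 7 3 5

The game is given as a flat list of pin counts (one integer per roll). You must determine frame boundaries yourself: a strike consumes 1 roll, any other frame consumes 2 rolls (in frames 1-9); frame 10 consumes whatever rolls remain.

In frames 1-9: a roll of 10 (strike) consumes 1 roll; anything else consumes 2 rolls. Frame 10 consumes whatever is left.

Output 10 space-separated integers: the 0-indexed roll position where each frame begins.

Answer: 0 1 3 5 6 8 10 12 13 15

Derivation:
Frame 1 starts at roll index 0: roll=10 (strike), consumes 1 roll
Frame 2 starts at roll index 1: rolls=3,4 (sum=7), consumes 2 rolls
Frame 3 starts at roll index 3: rolls=3,1 (sum=4), consumes 2 rolls
Frame 4 starts at roll index 5: roll=10 (strike), consumes 1 roll
Frame 5 starts at roll index 6: rolls=4,6 (sum=10), consumes 2 rolls
Frame 6 starts at roll index 8: rolls=2,0 (sum=2), consumes 2 rolls
Frame 7 starts at roll index 10: rolls=4,1 (sum=5), consumes 2 rolls
Frame 8 starts at roll index 12: roll=10 (strike), consumes 1 roll
Frame 9 starts at roll index 13: rolls=2,8 (sum=10), consumes 2 rolls
Frame 10 starts at roll index 15: 3 remaining rolls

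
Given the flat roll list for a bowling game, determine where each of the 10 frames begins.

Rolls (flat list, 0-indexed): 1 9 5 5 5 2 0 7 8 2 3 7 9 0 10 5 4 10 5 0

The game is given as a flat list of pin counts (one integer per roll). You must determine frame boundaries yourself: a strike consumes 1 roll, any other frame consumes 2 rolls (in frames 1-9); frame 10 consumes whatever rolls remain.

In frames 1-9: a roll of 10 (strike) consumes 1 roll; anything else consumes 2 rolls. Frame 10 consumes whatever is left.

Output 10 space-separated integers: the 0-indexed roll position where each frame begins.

Frame 1 starts at roll index 0: rolls=1,9 (sum=10), consumes 2 rolls
Frame 2 starts at roll index 2: rolls=5,5 (sum=10), consumes 2 rolls
Frame 3 starts at roll index 4: rolls=5,2 (sum=7), consumes 2 rolls
Frame 4 starts at roll index 6: rolls=0,7 (sum=7), consumes 2 rolls
Frame 5 starts at roll index 8: rolls=8,2 (sum=10), consumes 2 rolls
Frame 6 starts at roll index 10: rolls=3,7 (sum=10), consumes 2 rolls
Frame 7 starts at roll index 12: rolls=9,0 (sum=9), consumes 2 rolls
Frame 8 starts at roll index 14: roll=10 (strike), consumes 1 roll
Frame 9 starts at roll index 15: rolls=5,4 (sum=9), consumes 2 rolls
Frame 10 starts at roll index 17: 3 remaining rolls

Answer: 0 2 4 6 8 10 12 14 15 17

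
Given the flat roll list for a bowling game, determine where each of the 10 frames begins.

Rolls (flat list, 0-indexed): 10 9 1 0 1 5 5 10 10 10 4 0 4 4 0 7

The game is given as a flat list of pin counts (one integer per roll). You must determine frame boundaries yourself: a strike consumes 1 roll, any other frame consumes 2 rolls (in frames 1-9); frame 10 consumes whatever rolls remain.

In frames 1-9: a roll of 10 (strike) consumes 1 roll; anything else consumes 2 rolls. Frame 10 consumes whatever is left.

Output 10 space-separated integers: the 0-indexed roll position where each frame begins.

Frame 1 starts at roll index 0: roll=10 (strike), consumes 1 roll
Frame 2 starts at roll index 1: rolls=9,1 (sum=10), consumes 2 rolls
Frame 3 starts at roll index 3: rolls=0,1 (sum=1), consumes 2 rolls
Frame 4 starts at roll index 5: rolls=5,5 (sum=10), consumes 2 rolls
Frame 5 starts at roll index 7: roll=10 (strike), consumes 1 roll
Frame 6 starts at roll index 8: roll=10 (strike), consumes 1 roll
Frame 7 starts at roll index 9: roll=10 (strike), consumes 1 roll
Frame 8 starts at roll index 10: rolls=4,0 (sum=4), consumes 2 rolls
Frame 9 starts at roll index 12: rolls=4,4 (sum=8), consumes 2 rolls
Frame 10 starts at roll index 14: 2 remaining rolls

Answer: 0 1 3 5 7 8 9 10 12 14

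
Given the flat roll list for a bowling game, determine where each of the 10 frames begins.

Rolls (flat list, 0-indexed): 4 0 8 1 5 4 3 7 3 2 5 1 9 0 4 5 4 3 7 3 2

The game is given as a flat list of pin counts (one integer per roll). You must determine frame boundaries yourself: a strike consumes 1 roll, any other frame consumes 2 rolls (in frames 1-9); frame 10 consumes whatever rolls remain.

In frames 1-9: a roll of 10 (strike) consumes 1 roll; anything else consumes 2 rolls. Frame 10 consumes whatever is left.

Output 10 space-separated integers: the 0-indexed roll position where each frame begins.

Answer: 0 2 4 6 8 10 12 14 16 18

Derivation:
Frame 1 starts at roll index 0: rolls=4,0 (sum=4), consumes 2 rolls
Frame 2 starts at roll index 2: rolls=8,1 (sum=9), consumes 2 rolls
Frame 3 starts at roll index 4: rolls=5,4 (sum=9), consumes 2 rolls
Frame 4 starts at roll index 6: rolls=3,7 (sum=10), consumes 2 rolls
Frame 5 starts at roll index 8: rolls=3,2 (sum=5), consumes 2 rolls
Frame 6 starts at roll index 10: rolls=5,1 (sum=6), consumes 2 rolls
Frame 7 starts at roll index 12: rolls=9,0 (sum=9), consumes 2 rolls
Frame 8 starts at roll index 14: rolls=4,5 (sum=9), consumes 2 rolls
Frame 9 starts at roll index 16: rolls=4,3 (sum=7), consumes 2 rolls
Frame 10 starts at roll index 18: 3 remaining rolls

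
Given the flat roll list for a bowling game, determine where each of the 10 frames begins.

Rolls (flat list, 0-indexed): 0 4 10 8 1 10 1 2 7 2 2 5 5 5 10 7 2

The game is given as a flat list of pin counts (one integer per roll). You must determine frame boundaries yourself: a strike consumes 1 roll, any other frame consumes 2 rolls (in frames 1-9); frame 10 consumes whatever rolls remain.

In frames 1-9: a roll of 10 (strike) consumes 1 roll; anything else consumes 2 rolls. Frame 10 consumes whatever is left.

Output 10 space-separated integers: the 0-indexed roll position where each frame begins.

Answer: 0 2 3 5 6 8 10 12 14 15

Derivation:
Frame 1 starts at roll index 0: rolls=0,4 (sum=4), consumes 2 rolls
Frame 2 starts at roll index 2: roll=10 (strike), consumes 1 roll
Frame 3 starts at roll index 3: rolls=8,1 (sum=9), consumes 2 rolls
Frame 4 starts at roll index 5: roll=10 (strike), consumes 1 roll
Frame 5 starts at roll index 6: rolls=1,2 (sum=3), consumes 2 rolls
Frame 6 starts at roll index 8: rolls=7,2 (sum=9), consumes 2 rolls
Frame 7 starts at roll index 10: rolls=2,5 (sum=7), consumes 2 rolls
Frame 8 starts at roll index 12: rolls=5,5 (sum=10), consumes 2 rolls
Frame 9 starts at roll index 14: roll=10 (strike), consumes 1 roll
Frame 10 starts at roll index 15: 2 remaining rolls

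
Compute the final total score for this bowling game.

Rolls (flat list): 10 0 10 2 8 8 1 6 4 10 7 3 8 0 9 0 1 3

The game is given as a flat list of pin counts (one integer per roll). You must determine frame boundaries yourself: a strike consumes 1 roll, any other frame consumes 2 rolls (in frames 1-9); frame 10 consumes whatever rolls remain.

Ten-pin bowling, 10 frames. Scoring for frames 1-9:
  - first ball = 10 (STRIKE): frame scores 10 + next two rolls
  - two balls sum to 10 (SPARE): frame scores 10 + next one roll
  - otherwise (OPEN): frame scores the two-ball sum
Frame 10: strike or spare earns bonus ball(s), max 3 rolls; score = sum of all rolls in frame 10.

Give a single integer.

Answer: 138

Derivation:
Frame 1: STRIKE. 10 + next two rolls (0+10) = 20. Cumulative: 20
Frame 2: SPARE (0+10=10). 10 + next roll (2) = 12. Cumulative: 32
Frame 3: SPARE (2+8=10). 10 + next roll (8) = 18. Cumulative: 50
Frame 4: OPEN (8+1=9). Cumulative: 59
Frame 5: SPARE (6+4=10). 10 + next roll (10) = 20. Cumulative: 79
Frame 6: STRIKE. 10 + next two rolls (7+3) = 20. Cumulative: 99
Frame 7: SPARE (7+3=10). 10 + next roll (8) = 18. Cumulative: 117
Frame 8: OPEN (8+0=8). Cumulative: 125
Frame 9: OPEN (9+0=9). Cumulative: 134
Frame 10: OPEN. Sum of all frame-10 rolls (1+3) = 4. Cumulative: 138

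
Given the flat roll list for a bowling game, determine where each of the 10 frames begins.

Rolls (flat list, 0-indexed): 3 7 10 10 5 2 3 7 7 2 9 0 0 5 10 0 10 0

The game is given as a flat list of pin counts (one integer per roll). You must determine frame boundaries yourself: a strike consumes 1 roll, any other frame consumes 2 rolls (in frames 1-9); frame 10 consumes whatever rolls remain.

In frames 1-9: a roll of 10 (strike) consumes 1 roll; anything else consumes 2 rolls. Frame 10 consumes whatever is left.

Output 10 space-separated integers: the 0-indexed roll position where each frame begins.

Frame 1 starts at roll index 0: rolls=3,7 (sum=10), consumes 2 rolls
Frame 2 starts at roll index 2: roll=10 (strike), consumes 1 roll
Frame 3 starts at roll index 3: roll=10 (strike), consumes 1 roll
Frame 4 starts at roll index 4: rolls=5,2 (sum=7), consumes 2 rolls
Frame 5 starts at roll index 6: rolls=3,7 (sum=10), consumes 2 rolls
Frame 6 starts at roll index 8: rolls=7,2 (sum=9), consumes 2 rolls
Frame 7 starts at roll index 10: rolls=9,0 (sum=9), consumes 2 rolls
Frame 8 starts at roll index 12: rolls=0,5 (sum=5), consumes 2 rolls
Frame 9 starts at roll index 14: roll=10 (strike), consumes 1 roll
Frame 10 starts at roll index 15: 3 remaining rolls

Answer: 0 2 3 4 6 8 10 12 14 15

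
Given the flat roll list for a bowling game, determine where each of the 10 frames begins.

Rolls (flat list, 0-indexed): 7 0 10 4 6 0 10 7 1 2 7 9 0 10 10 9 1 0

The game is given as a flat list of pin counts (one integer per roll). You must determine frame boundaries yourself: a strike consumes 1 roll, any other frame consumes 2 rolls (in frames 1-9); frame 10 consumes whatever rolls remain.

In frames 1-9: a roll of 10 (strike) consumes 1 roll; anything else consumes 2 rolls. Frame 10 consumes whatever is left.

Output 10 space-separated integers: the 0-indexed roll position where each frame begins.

Frame 1 starts at roll index 0: rolls=7,0 (sum=7), consumes 2 rolls
Frame 2 starts at roll index 2: roll=10 (strike), consumes 1 roll
Frame 3 starts at roll index 3: rolls=4,6 (sum=10), consumes 2 rolls
Frame 4 starts at roll index 5: rolls=0,10 (sum=10), consumes 2 rolls
Frame 5 starts at roll index 7: rolls=7,1 (sum=8), consumes 2 rolls
Frame 6 starts at roll index 9: rolls=2,7 (sum=9), consumes 2 rolls
Frame 7 starts at roll index 11: rolls=9,0 (sum=9), consumes 2 rolls
Frame 8 starts at roll index 13: roll=10 (strike), consumes 1 roll
Frame 9 starts at roll index 14: roll=10 (strike), consumes 1 roll
Frame 10 starts at roll index 15: 3 remaining rolls

Answer: 0 2 3 5 7 9 11 13 14 15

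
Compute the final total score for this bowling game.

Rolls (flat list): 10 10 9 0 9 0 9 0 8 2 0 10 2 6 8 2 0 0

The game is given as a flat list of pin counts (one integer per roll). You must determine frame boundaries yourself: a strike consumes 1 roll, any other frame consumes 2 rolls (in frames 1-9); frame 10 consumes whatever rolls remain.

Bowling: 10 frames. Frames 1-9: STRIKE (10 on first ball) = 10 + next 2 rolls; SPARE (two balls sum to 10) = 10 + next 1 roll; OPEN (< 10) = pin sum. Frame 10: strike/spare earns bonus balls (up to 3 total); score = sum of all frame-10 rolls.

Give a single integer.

Answer: 115

Derivation:
Frame 1: STRIKE. 10 + next two rolls (10+9) = 29. Cumulative: 29
Frame 2: STRIKE. 10 + next two rolls (9+0) = 19. Cumulative: 48
Frame 3: OPEN (9+0=9). Cumulative: 57
Frame 4: OPEN (9+0=9). Cumulative: 66
Frame 5: OPEN (9+0=9). Cumulative: 75
Frame 6: SPARE (8+2=10). 10 + next roll (0) = 10. Cumulative: 85
Frame 7: SPARE (0+10=10). 10 + next roll (2) = 12. Cumulative: 97
Frame 8: OPEN (2+6=8). Cumulative: 105
Frame 9: SPARE (8+2=10). 10 + next roll (0) = 10. Cumulative: 115
Frame 10: OPEN. Sum of all frame-10 rolls (0+0) = 0. Cumulative: 115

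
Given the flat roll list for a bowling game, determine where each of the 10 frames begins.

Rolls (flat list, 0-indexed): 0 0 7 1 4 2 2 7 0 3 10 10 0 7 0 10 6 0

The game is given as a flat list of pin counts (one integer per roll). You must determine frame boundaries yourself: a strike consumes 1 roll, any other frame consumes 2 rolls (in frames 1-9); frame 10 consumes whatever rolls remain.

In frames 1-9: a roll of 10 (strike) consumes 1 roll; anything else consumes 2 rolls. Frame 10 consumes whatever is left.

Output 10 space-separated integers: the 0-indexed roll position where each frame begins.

Answer: 0 2 4 6 8 10 11 12 14 16

Derivation:
Frame 1 starts at roll index 0: rolls=0,0 (sum=0), consumes 2 rolls
Frame 2 starts at roll index 2: rolls=7,1 (sum=8), consumes 2 rolls
Frame 3 starts at roll index 4: rolls=4,2 (sum=6), consumes 2 rolls
Frame 4 starts at roll index 6: rolls=2,7 (sum=9), consumes 2 rolls
Frame 5 starts at roll index 8: rolls=0,3 (sum=3), consumes 2 rolls
Frame 6 starts at roll index 10: roll=10 (strike), consumes 1 roll
Frame 7 starts at roll index 11: roll=10 (strike), consumes 1 roll
Frame 8 starts at roll index 12: rolls=0,7 (sum=7), consumes 2 rolls
Frame 9 starts at roll index 14: rolls=0,10 (sum=10), consumes 2 rolls
Frame 10 starts at roll index 16: 2 remaining rolls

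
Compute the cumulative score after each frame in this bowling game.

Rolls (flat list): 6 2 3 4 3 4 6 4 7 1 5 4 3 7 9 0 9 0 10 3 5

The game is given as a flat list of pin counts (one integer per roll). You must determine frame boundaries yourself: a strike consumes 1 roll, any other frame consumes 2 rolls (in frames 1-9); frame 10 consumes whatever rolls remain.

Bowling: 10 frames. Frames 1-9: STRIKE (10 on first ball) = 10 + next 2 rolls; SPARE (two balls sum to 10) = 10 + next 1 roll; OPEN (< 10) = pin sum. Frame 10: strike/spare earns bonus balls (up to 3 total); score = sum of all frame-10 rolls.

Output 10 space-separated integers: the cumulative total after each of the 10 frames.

Frame 1: OPEN (6+2=8). Cumulative: 8
Frame 2: OPEN (3+4=7). Cumulative: 15
Frame 3: OPEN (3+4=7). Cumulative: 22
Frame 4: SPARE (6+4=10). 10 + next roll (7) = 17. Cumulative: 39
Frame 5: OPEN (7+1=8). Cumulative: 47
Frame 6: OPEN (5+4=9). Cumulative: 56
Frame 7: SPARE (3+7=10). 10 + next roll (9) = 19. Cumulative: 75
Frame 8: OPEN (9+0=9). Cumulative: 84
Frame 9: OPEN (9+0=9). Cumulative: 93
Frame 10: STRIKE. Sum of all frame-10 rolls (10+3+5) = 18. Cumulative: 111

Answer: 8 15 22 39 47 56 75 84 93 111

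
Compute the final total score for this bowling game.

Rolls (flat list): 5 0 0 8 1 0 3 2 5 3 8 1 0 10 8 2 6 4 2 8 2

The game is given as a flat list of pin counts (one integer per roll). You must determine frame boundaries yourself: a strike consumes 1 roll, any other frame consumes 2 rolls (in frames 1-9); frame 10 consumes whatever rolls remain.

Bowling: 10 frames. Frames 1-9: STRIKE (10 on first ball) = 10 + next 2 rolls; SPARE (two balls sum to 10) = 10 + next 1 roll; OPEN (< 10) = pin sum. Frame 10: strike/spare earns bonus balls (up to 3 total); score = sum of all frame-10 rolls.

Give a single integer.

Answer: 94

Derivation:
Frame 1: OPEN (5+0=5). Cumulative: 5
Frame 2: OPEN (0+8=8). Cumulative: 13
Frame 3: OPEN (1+0=1). Cumulative: 14
Frame 4: OPEN (3+2=5). Cumulative: 19
Frame 5: OPEN (5+3=8). Cumulative: 27
Frame 6: OPEN (8+1=9). Cumulative: 36
Frame 7: SPARE (0+10=10). 10 + next roll (8) = 18. Cumulative: 54
Frame 8: SPARE (8+2=10). 10 + next roll (6) = 16. Cumulative: 70
Frame 9: SPARE (6+4=10). 10 + next roll (2) = 12. Cumulative: 82
Frame 10: SPARE. Sum of all frame-10 rolls (2+8+2) = 12. Cumulative: 94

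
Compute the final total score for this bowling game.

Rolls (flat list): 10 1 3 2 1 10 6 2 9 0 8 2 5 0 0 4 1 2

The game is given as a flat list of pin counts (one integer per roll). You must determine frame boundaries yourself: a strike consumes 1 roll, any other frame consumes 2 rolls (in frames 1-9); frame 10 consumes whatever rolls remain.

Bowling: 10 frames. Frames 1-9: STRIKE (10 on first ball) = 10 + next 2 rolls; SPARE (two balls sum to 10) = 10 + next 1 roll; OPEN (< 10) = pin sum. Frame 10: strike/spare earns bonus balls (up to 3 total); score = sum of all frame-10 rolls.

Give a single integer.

Frame 1: STRIKE. 10 + next two rolls (1+3) = 14. Cumulative: 14
Frame 2: OPEN (1+3=4). Cumulative: 18
Frame 3: OPEN (2+1=3). Cumulative: 21
Frame 4: STRIKE. 10 + next two rolls (6+2) = 18. Cumulative: 39
Frame 5: OPEN (6+2=8). Cumulative: 47
Frame 6: OPEN (9+0=9). Cumulative: 56
Frame 7: SPARE (8+2=10). 10 + next roll (5) = 15. Cumulative: 71
Frame 8: OPEN (5+0=5). Cumulative: 76
Frame 9: OPEN (0+4=4). Cumulative: 80
Frame 10: OPEN. Sum of all frame-10 rolls (1+2) = 3. Cumulative: 83

Answer: 83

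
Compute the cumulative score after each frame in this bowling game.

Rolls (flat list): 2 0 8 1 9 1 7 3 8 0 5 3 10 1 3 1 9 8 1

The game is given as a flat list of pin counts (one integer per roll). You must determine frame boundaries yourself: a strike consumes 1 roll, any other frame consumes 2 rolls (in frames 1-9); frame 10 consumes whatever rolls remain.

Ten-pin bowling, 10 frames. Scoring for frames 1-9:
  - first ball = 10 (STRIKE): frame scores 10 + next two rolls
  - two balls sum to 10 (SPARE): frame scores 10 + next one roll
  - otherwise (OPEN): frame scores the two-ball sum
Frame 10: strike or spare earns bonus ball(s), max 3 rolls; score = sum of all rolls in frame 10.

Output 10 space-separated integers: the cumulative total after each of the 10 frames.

Answer: 2 11 28 46 54 62 76 80 98 107

Derivation:
Frame 1: OPEN (2+0=2). Cumulative: 2
Frame 2: OPEN (8+1=9). Cumulative: 11
Frame 3: SPARE (9+1=10). 10 + next roll (7) = 17. Cumulative: 28
Frame 4: SPARE (7+3=10). 10 + next roll (8) = 18. Cumulative: 46
Frame 5: OPEN (8+0=8). Cumulative: 54
Frame 6: OPEN (5+3=8). Cumulative: 62
Frame 7: STRIKE. 10 + next two rolls (1+3) = 14. Cumulative: 76
Frame 8: OPEN (1+3=4). Cumulative: 80
Frame 9: SPARE (1+9=10). 10 + next roll (8) = 18. Cumulative: 98
Frame 10: OPEN. Sum of all frame-10 rolls (8+1) = 9. Cumulative: 107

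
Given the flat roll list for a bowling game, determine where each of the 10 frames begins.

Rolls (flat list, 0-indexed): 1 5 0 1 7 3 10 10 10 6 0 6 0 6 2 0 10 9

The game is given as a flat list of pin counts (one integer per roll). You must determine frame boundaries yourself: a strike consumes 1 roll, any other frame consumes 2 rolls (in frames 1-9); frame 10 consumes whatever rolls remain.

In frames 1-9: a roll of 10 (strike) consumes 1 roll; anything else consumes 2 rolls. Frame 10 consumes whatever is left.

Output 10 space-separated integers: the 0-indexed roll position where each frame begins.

Frame 1 starts at roll index 0: rolls=1,5 (sum=6), consumes 2 rolls
Frame 2 starts at roll index 2: rolls=0,1 (sum=1), consumes 2 rolls
Frame 3 starts at roll index 4: rolls=7,3 (sum=10), consumes 2 rolls
Frame 4 starts at roll index 6: roll=10 (strike), consumes 1 roll
Frame 5 starts at roll index 7: roll=10 (strike), consumes 1 roll
Frame 6 starts at roll index 8: roll=10 (strike), consumes 1 roll
Frame 7 starts at roll index 9: rolls=6,0 (sum=6), consumes 2 rolls
Frame 8 starts at roll index 11: rolls=6,0 (sum=6), consumes 2 rolls
Frame 9 starts at roll index 13: rolls=6,2 (sum=8), consumes 2 rolls
Frame 10 starts at roll index 15: 3 remaining rolls

Answer: 0 2 4 6 7 8 9 11 13 15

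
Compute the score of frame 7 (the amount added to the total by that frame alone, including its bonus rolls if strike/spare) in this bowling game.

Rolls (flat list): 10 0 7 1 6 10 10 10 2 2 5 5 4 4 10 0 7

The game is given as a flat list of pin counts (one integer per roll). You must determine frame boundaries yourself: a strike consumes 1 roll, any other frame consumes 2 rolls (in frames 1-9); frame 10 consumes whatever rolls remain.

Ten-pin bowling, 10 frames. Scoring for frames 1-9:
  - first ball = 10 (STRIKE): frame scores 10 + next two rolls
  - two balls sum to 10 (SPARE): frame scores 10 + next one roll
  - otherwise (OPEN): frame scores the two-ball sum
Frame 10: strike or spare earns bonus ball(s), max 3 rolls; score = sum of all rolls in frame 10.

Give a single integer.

Answer: 4

Derivation:
Frame 1: STRIKE. 10 + next two rolls (0+7) = 17. Cumulative: 17
Frame 2: OPEN (0+7=7). Cumulative: 24
Frame 3: OPEN (1+6=7). Cumulative: 31
Frame 4: STRIKE. 10 + next two rolls (10+10) = 30. Cumulative: 61
Frame 5: STRIKE. 10 + next two rolls (10+2) = 22. Cumulative: 83
Frame 6: STRIKE. 10 + next two rolls (2+2) = 14. Cumulative: 97
Frame 7: OPEN (2+2=4). Cumulative: 101
Frame 8: SPARE (5+5=10). 10 + next roll (4) = 14. Cumulative: 115
Frame 9: OPEN (4+4=8). Cumulative: 123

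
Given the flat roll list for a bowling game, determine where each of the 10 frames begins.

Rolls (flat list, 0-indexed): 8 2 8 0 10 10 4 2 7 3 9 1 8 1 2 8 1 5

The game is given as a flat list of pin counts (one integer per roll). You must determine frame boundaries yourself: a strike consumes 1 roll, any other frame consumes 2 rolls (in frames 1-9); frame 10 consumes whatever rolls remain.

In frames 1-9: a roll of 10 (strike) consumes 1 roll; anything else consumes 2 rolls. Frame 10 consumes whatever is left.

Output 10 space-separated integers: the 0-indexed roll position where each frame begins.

Answer: 0 2 4 5 6 8 10 12 14 16

Derivation:
Frame 1 starts at roll index 0: rolls=8,2 (sum=10), consumes 2 rolls
Frame 2 starts at roll index 2: rolls=8,0 (sum=8), consumes 2 rolls
Frame 3 starts at roll index 4: roll=10 (strike), consumes 1 roll
Frame 4 starts at roll index 5: roll=10 (strike), consumes 1 roll
Frame 5 starts at roll index 6: rolls=4,2 (sum=6), consumes 2 rolls
Frame 6 starts at roll index 8: rolls=7,3 (sum=10), consumes 2 rolls
Frame 7 starts at roll index 10: rolls=9,1 (sum=10), consumes 2 rolls
Frame 8 starts at roll index 12: rolls=8,1 (sum=9), consumes 2 rolls
Frame 9 starts at roll index 14: rolls=2,8 (sum=10), consumes 2 rolls
Frame 10 starts at roll index 16: 2 remaining rolls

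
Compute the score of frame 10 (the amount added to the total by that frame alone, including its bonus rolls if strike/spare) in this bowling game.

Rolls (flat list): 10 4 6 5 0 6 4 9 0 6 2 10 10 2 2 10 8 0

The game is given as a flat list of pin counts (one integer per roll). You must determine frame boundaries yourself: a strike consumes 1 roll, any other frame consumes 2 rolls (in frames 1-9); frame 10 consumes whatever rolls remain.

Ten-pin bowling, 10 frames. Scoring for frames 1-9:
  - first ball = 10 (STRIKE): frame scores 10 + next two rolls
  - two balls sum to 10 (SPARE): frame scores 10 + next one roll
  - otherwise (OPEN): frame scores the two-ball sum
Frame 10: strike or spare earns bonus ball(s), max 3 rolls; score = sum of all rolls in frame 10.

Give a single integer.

Answer: 18

Derivation:
Frame 1: STRIKE. 10 + next two rolls (4+6) = 20. Cumulative: 20
Frame 2: SPARE (4+6=10). 10 + next roll (5) = 15. Cumulative: 35
Frame 3: OPEN (5+0=5). Cumulative: 40
Frame 4: SPARE (6+4=10). 10 + next roll (9) = 19. Cumulative: 59
Frame 5: OPEN (9+0=9). Cumulative: 68
Frame 6: OPEN (6+2=8). Cumulative: 76
Frame 7: STRIKE. 10 + next two rolls (10+2) = 22. Cumulative: 98
Frame 8: STRIKE. 10 + next two rolls (2+2) = 14. Cumulative: 112
Frame 9: OPEN (2+2=4). Cumulative: 116
Frame 10: STRIKE. Sum of all frame-10 rolls (10+8+0) = 18. Cumulative: 134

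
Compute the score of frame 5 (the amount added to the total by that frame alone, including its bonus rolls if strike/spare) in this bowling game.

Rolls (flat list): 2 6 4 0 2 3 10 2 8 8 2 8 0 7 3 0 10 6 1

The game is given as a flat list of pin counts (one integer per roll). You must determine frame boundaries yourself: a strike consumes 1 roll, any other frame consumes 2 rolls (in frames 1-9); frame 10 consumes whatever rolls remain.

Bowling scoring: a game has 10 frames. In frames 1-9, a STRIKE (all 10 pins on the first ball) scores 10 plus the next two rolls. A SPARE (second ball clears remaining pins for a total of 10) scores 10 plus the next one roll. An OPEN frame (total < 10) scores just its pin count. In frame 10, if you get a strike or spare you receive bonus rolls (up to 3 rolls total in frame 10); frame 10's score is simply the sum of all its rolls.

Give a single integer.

Frame 1: OPEN (2+6=8). Cumulative: 8
Frame 2: OPEN (4+0=4). Cumulative: 12
Frame 3: OPEN (2+3=5). Cumulative: 17
Frame 4: STRIKE. 10 + next two rolls (2+8) = 20. Cumulative: 37
Frame 5: SPARE (2+8=10). 10 + next roll (8) = 18. Cumulative: 55
Frame 6: SPARE (8+2=10). 10 + next roll (8) = 18. Cumulative: 73
Frame 7: OPEN (8+0=8). Cumulative: 81

Answer: 18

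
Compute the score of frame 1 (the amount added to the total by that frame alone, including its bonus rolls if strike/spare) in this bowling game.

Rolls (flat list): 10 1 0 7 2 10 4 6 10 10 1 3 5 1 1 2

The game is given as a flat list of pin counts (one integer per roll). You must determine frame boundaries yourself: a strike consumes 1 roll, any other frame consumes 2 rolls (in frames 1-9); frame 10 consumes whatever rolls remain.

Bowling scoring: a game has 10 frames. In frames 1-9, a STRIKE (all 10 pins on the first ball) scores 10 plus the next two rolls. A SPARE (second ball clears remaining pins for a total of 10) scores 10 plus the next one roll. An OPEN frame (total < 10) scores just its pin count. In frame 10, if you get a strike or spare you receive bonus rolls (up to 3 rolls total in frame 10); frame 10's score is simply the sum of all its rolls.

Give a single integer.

Frame 1: STRIKE. 10 + next two rolls (1+0) = 11. Cumulative: 11
Frame 2: OPEN (1+0=1). Cumulative: 12
Frame 3: OPEN (7+2=9). Cumulative: 21

Answer: 11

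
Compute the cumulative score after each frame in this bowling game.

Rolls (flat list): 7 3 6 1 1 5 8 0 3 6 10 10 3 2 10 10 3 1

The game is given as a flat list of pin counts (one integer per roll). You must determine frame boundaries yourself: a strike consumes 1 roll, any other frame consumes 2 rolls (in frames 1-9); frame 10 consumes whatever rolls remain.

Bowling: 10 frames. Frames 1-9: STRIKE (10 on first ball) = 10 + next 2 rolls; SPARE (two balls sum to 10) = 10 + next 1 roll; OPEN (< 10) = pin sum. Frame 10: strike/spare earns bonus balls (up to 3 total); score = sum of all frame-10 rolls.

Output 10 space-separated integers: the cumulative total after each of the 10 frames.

Frame 1: SPARE (7+3=10). 10 + next roll (6) = 16. Cumulative: 16
Frame 2: OPEN (6+1=7). Cumulative: 23
Frame 3: OPEN (1+5=6). Cumulative: 29
Frame 4: OPEN (8+0=8). Cumulative: 37
Frame 5: OPEN (3+6=9). Cumulative: 46
Frame 6: STRIKE. 10 + next two rolls (10+3) = 23. Cumulative: 69
Frame 7: STRIKE. 10 + next two rolls (3+2) = 15. Cumulative: 84
Frame 8: OPEN (3+2=5). Cumulative: 89
Frame 9: STRIKE. 10 + next two rolls (10+3) = 23. Cumulative: 112
Frame 10: STRIKE. Sum of all frame-10 rolls (10+3+1) = 14. Cumulative: 126

Answer: 16 23 29 37 46 69 84 89 112 126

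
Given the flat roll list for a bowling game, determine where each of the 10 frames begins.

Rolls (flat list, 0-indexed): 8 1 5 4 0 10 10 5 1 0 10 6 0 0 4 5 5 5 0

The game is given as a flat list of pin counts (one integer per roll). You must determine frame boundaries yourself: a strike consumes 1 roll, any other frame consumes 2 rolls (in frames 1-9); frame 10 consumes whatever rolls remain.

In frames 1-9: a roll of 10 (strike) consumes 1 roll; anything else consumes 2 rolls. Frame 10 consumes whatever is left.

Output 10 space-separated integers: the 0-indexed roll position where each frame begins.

Frame 1 starts at roll index 0: rolls=8,1 (sum=9), consumes 2 rolls
Frame 2 starts at roll index 2: rolls=5,4 (sum=9), consumes 2 rolls
Frame 3 starts at roll index 4: rolls=0,10 (sum=10), consumes 2 rolls
Frame 4 starts at roll index 6: roll=10 (strike), consumes 1 roll
Frame 5 starts at roll index 7: rolls=5,1 (sum=6), consumes 2 rolls
Frame 6 starts at roll index 9: rolls=0,10 (sum=10), consumes 2 rolls
Frame 7 starts at roll index 11: rolls=6,0 (sum=6), consumes 2 rolls
Frame 8 starts at roll index 13: rolls=0,4 (sum=4), consumes 2 rolls
Frame 9 starts at roll index 15: rolls=5,5 (sum=10), consumes 2 rolls
Frame 10 starts at roll index 17: 2 remaining rolls

Answer: 0 2 4 6 7 9 11 13 15 17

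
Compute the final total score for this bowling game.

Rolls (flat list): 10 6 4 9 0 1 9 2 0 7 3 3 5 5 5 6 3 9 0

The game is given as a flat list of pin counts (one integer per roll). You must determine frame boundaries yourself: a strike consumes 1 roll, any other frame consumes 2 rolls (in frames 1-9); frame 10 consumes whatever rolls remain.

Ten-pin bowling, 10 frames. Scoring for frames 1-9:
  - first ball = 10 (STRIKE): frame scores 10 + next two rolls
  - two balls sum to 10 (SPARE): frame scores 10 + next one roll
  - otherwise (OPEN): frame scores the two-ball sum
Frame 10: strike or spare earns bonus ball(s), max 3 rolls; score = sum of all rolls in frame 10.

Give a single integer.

Frame 1: STRIKE. 10 + next two rolls (6+4) = 20. Cumulative: 20
Frame 2: SPARE (6+4=10). 10 + next roll (9) = 19. Cumulative: 39
Frame 3: OPEN (9+0=9). Cumulative: 48
Frame 4: SPARE (1+9=10). 10 + next roll (2) = 12. Cumulative: 60
Frame 5: OPEN (2+0=2). Cumulative: 62
Frame 6: SPARE (7+3=10). 10 + next roll (3) = 13. Cumulative: 75
Frame 7: OPEN (3+5=8). Cumulative: 83
Frame 8: SPARE (5+5=10). 10 + next roll (6) = 16. Cumulative: 99
Frame 9: OPEN (6+3=9). Cumulative: 108
Frame 10: OPEN. Sum of all frame-10 rolls (9+0) = 9. Cumulative: 117

Answer: 117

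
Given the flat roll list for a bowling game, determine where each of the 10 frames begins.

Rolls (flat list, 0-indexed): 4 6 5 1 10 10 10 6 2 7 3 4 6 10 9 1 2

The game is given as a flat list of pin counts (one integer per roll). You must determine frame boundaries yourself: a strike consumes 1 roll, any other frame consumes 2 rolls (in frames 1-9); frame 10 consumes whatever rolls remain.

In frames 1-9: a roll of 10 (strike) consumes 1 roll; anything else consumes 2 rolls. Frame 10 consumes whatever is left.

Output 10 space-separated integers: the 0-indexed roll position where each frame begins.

Answer: 0 2 4 5 6 7 9 11 13 14

Derivation:
Frame 1 starts at roll index 0: rolls=4,6 (sum=10), consumes 2 rolls
Frame 2 starts at roll index 2: rolls=5,1 (sum=6), consumes 2 rolls
Frame 3 starts at roll index 4: roll=10 (strike), consumes 1 roll
Frame 4 starts at roll index 5: roll=10 (strike), consumes 1 roll
Frame 5 starts at roll index 6: roll=10 (strike), consumes 1 roll
Frame 6 starts at roll index 7: rolls=6,2 (sum=8), consumes 2 rolls
Frame 7 starts at roll index 9: rolls=7,3 (sum=10), consumes 2 rolls
Frame 8 starts at roll index 11: rolls=4,6 (sum=10), consumes 2 rolls
Frame 9 starts at roll index 13: roll=10 (strike), consumes 1 roll
Frame 10 starts at roll index 14: 3 remaining rolls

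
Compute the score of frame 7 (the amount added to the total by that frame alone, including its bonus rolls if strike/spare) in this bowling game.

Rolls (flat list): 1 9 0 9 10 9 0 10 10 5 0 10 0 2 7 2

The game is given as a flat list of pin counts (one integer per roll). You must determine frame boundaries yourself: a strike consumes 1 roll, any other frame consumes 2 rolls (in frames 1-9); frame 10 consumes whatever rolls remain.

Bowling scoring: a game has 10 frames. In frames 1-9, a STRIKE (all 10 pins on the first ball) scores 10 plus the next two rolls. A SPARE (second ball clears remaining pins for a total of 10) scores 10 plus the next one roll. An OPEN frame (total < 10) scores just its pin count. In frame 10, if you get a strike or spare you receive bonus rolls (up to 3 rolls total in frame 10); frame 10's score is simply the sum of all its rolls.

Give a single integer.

Frame 1: SPARE (1+9=10). 10 + next roll (0) = 10. Cumulative: 10
Frame 2: OPEN (0+9=9). Cumulative: 19
Frame 3: STRIKE. 10 + next two rolls (9+0) = 19. Cumulative: 38
Frame 4: OPEN (9+0=9). Cumulative: 47
Frame 5: STRIKE. 10 + next two rolls (10+5) = 25. Cumulative: 72
Frame 6: STRIKE. 10 + next two rolls (5+0) = 15. Cumulative: 87
Frame 7: OPEN (5+0=5). Cumulative: 92
Frame 8: STRIKE. 10 + next two rolls (0+2) = 12. Cumulative: 104
Frame 9: OPEN (0+2=2). Cumulative: 106

Answer: 5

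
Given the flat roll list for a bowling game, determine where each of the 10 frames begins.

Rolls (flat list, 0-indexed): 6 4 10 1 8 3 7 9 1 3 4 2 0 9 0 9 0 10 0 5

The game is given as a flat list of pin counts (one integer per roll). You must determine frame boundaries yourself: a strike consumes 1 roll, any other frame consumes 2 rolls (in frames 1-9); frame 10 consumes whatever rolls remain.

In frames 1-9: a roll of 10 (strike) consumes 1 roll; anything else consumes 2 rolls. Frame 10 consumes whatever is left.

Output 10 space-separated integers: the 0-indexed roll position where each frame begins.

Answer: 0 2 3 5 7 9 11 13 15 17

Derivation:
Frame 1 starts at roll index 0: rolls=6,4 (sum=10), consumes 2 rolls
Frame 2 starts at roll index 2: roll=10 (strike), consumes 1 roll
Frame 3 starts at roll index 3: rolls=1,8 (sum=9), consumes 2 rolls
Frame 4 starts at roll index 5: rolls=3,7 (sum=10), consumes 2 rolls
Frame 5 starts at roll index 7: rolls=9,1 (sum=10), consumes 2 rolls
Frame 6 starts at roll index 9: rolls=3,4 (sum=7), consumes 2 rolls
Frame 7 starts at roll index 11: rolls=2,0 (sum=2), consumes 2 rolls
Frame 8 starts at roll index 13: rolls=9,0 (sum=9), consumes 2 rolls
Frame 9 starts at roll index 15: rolls=9,0 (sum=9), consumes 2 rolls
Frame 10 starts at roll index 17: 3 remaining rolls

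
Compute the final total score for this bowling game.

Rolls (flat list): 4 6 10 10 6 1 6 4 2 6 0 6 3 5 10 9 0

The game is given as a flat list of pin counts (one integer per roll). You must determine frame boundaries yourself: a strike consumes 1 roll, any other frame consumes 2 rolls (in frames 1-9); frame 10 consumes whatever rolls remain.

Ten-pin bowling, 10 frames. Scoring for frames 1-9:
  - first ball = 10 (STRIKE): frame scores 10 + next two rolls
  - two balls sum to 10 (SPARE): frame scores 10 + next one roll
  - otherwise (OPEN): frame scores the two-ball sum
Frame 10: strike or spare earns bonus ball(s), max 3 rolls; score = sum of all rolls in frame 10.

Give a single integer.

Answer: 132

Derivation:
Frame 1: SPARE (4+6=10). 10 + next roll (10) = 20. Cumulative: 20
Frame 2: STRIKE. 10 + next two rolls (10+6) = 26. Cumulative: 46
Frame 3: STRIKE. 10 + next two rolls (6+1) = 17. Cumulative: 63
Frame 4: OPEN (6+1=7). Cumulative: 70
Frame 5: SPARE (6+4=10). 10 + next roll (2) = 12. Cumulative: 82
Frame 6: OPEN (2+6=8). Cumulative: 90
Frame 7: OPEN (0+6=6). Cumulative: 96
Frame 8: OPEN (3+5=8). Cumulative: 104
Frame 9: STRIKE. 10 + next two rolls (9+0) = 19. Cumulative: 123
Frame 10: OPEN. Sum of all frame-10 rolls (9+0) = 9. Cumulative: 132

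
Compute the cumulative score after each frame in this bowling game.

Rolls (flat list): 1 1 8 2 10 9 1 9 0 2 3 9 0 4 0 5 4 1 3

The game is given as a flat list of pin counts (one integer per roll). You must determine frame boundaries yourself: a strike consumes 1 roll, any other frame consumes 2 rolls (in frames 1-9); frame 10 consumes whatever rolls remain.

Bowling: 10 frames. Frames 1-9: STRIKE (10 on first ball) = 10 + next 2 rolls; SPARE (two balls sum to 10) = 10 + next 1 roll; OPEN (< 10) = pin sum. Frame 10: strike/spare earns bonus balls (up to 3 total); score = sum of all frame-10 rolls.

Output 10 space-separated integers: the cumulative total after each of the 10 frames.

Frame 1: OPEN (1+1=2). Cumulative: 2
Frame 2: SPARE (8+2=10). 10 + next roll (10) = 20. Cumulative: 22
Frame 3: STRIKE. 10 + next two rolls (9+1) = 20. Cumulative: 42
Frame 4: SPARE (9+1=10). 10 + next roll (9) = 19. Cumulative: 61
Frame 5: OPEN (9+0=9). Cumulative: 70
Frame 6: OPEN (2+3=5). Cumulative: 75
Frame 7: OPEN (9+0=9). Cumulative: 84
Frame 8: OPEN (4+0=4). Cumulative: 88
Frame 9: OPEN (5+4=9). Cumulative: 97
Frame 10: OPEN. Sum of all frame-10 rolls (1+3) = 4. Cumulative: 101

Answer: 2 22 42 61 70 75 84 88 97 101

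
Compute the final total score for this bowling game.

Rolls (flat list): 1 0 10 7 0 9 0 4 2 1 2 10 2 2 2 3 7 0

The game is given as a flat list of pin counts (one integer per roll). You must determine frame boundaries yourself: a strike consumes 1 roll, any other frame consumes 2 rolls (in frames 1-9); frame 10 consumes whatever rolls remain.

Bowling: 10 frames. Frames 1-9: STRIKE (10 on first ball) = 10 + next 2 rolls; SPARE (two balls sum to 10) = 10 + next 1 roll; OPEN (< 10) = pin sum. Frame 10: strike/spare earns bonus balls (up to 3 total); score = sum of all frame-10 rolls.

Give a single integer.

Answer: 73

Derivation:
Frame 1: OPEN (1+0=1). Cumulative: 1
Frame 2: STRIKE. 10 + next two rolls (7+0) = 17. Cumulative: 18
Frame 3: OPEN (7+0=7). Cumulative: 25
Frame 4: OPEN (9+0=9). Cumulative: 34
Frame 5: OPEN (4+2=6). Cumulative: 40
Frame 6: OPEN (1+2=3). Cumulative: 43
Frame 7: STRIKE. 10 + next two rolls (2+2) = 14. Cumulative: 57
Frame 8: OPEN (2+2=4). Cumulative: 61
Frame 9: OPEN (2+3=5). Cumulative: 66
Frame 10: OPEN. Sum of all frame-10 rolls (7+0) = 7. Cumulative: 73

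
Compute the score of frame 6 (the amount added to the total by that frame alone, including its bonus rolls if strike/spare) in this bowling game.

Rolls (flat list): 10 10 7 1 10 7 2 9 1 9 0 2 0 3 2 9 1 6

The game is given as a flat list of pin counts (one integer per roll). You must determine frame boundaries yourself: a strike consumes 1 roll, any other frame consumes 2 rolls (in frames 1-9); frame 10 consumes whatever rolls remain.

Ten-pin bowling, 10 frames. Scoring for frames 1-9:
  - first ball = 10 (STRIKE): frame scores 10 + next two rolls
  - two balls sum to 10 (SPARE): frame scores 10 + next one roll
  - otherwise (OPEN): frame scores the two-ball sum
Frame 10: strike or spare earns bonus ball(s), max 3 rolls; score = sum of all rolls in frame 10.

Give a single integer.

Frame 1: STRIKE. 10 + next two rolls (10+7) = 27. Cumulative: 27
Frame 2: STRIKE. 10 + next two rolls (7+1) = 18. Cumulative: 45
Frame 3: OPEN (7+1=8). Cumulative: 53
Frame 4: STRIKE. 10 + next two rolls (7+2) = 19. Cumulative: 72
Frame 5: OPEN (7+2=9). Cumulative: 81
Frame 6: SPARE (9+1=10). 10 + next roll (9) = 19. Cumulative: 100
Frame 7: OPEN (9+0=9). Cumulative: 109
Frame 8: OPEN (2+0=2). Cumulative: 111

Answer: 19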